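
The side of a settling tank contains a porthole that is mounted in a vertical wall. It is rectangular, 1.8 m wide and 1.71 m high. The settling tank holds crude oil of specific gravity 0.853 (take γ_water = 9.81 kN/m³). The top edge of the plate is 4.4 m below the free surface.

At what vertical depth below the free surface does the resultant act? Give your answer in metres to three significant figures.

γ = 0.853 × 9.81 = 8.36793 kN/m³.
The centroid lies 1.71/2 = 0.855 m below the top edge, so the centroid depth is h_c = 4.4 + 0.855 = 5.255 m.
A = 1.8 × 1.71 = 3.078 m².
Resultant F = γ·h_c·A = 8.36793 × 5.255 × 3.078 = 135.35 kN.
I_c = b·h³/12 = 1.8 × 1.71³/12 = 0.750032 m⁴.
Centre of pressure: y_p = y_c + I_c/(y_c·A) = 5.255 + 0.750032/(5.255 × 3.078) = 5.255 + 0.0463701 = 5.30137 m along the plane.

h_p = 5.30 m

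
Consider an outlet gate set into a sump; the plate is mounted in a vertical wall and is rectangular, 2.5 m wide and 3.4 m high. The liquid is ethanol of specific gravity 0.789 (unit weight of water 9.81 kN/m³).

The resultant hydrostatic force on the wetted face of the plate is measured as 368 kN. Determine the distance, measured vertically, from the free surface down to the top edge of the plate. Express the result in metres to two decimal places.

d_top ≈ 3.89 m

γ = 0.789 × 9.81 = 7.74009 kN/m³.
A = 2.5 × 3.4 = 8.5 m².
From F = γ·h_c·A, the centroid depth is h_c = 368/(7.74009 × 8.5) = 5.59349 m.
The centroid lies 3.4/2 = 1.7 m below the top edge, so the top edge sits at h_top = 5.59349 − 1.7 = 3.89349 m below the surface.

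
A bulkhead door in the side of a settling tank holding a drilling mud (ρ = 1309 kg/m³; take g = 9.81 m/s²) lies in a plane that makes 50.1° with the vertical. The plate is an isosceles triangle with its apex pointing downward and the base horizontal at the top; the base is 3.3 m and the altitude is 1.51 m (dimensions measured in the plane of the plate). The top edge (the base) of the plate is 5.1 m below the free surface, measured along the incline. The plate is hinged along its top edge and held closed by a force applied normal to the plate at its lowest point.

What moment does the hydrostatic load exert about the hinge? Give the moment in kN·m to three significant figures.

γ = ρg = 1309 × 9.81 / 1000 = 12.84129 kN/m³.
The plate makes 50.1° with the vertical, i.e. θ = 90° − 50.1° = 39.9° to the horizontal. Measuring y along the incline from the free-surface line, vertical depth h = y·sinθ with sinθ = 0.641450.
With the apex down, the centroid sits h/3 = 1.51/3 = 0.503333 m below the base (the top edge), so y_c = 5.1 + 0.503333 = 5.60333 m and h_c = 5.60333 × 0.641450 = 3.59426 m.
A = ½ × 3.3 × 1.51 = 2.4915 m².
Resultant F = γ·h_c·A = 12.84129 × 3.59426 × 2.4915 = 114.995 kN.
I_c = b·h³/36 = 3.3 × 1.51³/36 = 0.315604 m⁴.
Centre of pressure: y_p = y_c + I_c/(y_c·A) = 5.60333 + 0.315604/(5.60333 × 2.4915) = 5.60333 + 0.0226066 = 5.62594 m along the plane.
The resultant acts 0.503333 + 0.0226066 = 0.52594 m (along the plate) below the hinge at the top edge, so the moment about the hinge is M = F × 0.52594 = 114.995 × 0.52594 = 60.4805 kN·m.

M ≈ 60.5 kN·m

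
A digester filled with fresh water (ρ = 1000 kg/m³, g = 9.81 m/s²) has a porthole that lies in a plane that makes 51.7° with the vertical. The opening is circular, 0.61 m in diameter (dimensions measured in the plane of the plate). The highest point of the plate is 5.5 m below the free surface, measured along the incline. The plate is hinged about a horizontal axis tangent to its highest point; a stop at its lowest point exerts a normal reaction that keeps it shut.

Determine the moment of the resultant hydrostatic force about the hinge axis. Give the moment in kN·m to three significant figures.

γ = ρg = 1000 × 9.81 = 9810 N/m³ = 9.81 kN/m³.
The plate makes 51.7° with the vertical, i.e. θ = 90° − 51.7° = 38.3° to the horizontal. Measuring y along the incline from the free-surface line, vertical depth h = y·sinθ with sinθ = 0.619779.
The centroid is at the centre, 0.305 m below the top of the plate, so y_c = 5.5 + 0.305 = 5.805 m and h_c = 5.805 × 0.619779 = 3.59782 m.
A = π(0.305)² = 0.292247 m².
Resultant F = γ·h_c·A = 9.81 × 3.59782 × 0.292247 = 10.3147 kN.
I_c = πr⁴/4 = π × 0.305⁴/4 = 0.00679656 m⁴.
Centre of pressure: y_p = y_c + I_c/(y_c·A) = 5.805 + 0.00679656/(5.805 × 0.292247) = 5.805 + 0.00400624 = 5.80901 m along the plane.
The resultant acts 0.305 + 0.00400624 = 0.309006 m (along the plate) below the hinge at the top edge, so the moment about the hinge is M = F × 0.309006 = 10.3147 × 0.309006 = 3.1873 kN·m.

M ≈ 3.19 kN·m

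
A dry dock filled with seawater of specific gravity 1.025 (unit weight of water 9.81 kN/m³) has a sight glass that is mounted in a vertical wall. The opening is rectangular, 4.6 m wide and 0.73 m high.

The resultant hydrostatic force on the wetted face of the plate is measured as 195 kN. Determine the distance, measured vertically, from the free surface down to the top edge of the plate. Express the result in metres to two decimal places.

γ = 1.025 × 9.81 = 10.05525 kN/m³.
A = 4.6 × 0.73 = 3.358 m².
From F = γ·h_c·A, the centroid depth is h_c = 195/(10.05525 × 3.358) = 5.77512 m.
The centroid lies 0.73/2 = 0.365 m below the top edge, so the top edge sits at h_top = 5.77512 − 0.365 = 5.41012 m below the surface.

d_top ≈ 5.41 m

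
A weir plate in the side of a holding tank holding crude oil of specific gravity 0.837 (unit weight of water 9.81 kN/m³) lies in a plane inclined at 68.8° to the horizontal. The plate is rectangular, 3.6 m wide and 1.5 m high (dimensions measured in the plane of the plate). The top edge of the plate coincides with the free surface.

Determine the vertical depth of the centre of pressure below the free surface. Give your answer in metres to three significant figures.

h_p = 0.932 m

γ = 0.837 × 9.81 = 8.21097 kN/m³.
Let θ = 68.8° be the plate's angle to the horizontal; measure y along the incline from where the plane meets the free surface. Vertical depth h = y·sinθ with sinθ = 0.932324.
The centroid lies 1.5/2 = 0.75 m below the top edge, so y_c = 0.75 m and h_c = 0.75 × 0.932324 = 0.699243 m.
A = 3.6 × 1.5 = 5.4 m².
Resultant F = γ·h_c·A = 8.21097 × 0.699243 × 5.4 = 31.0039 kN.
I_c = b·h³/12 = 3.6 × 1.5³/12 = 1.0125 m⁴.
Centre of pressure: y_p = y_c + I_c/(y_c·A) = 0.75 + 1.0125/(0.75 × 5.4) = 0.75 + 0.25 = 1 m along the plane.
Vertically, h_p = y_p·sinθ = 1 × 0.932324 = 0.932324 m.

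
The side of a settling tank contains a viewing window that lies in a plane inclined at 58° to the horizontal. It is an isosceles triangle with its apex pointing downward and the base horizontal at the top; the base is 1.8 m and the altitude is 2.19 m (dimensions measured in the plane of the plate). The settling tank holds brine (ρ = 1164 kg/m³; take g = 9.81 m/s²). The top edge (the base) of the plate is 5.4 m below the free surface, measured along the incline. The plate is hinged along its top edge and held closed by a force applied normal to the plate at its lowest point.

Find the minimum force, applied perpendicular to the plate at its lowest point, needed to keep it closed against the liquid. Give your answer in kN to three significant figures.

P ≈ 41.3 kN

γ = ρg = 1164 × 9.81 / 1000 = 11.41884 kN/m³.
Let θ = 58° be the plate's angle to the horizontal; measure y along the incline from where the plane meets the free surface. Vertical depth h = y·sinθ with sinθ = 0.848048.
With the apex down, the centroid sits h/3 = 2.19/3 = 0.73 m below the base (the top edge), so y_c = 5.4 + 0.73 = 6.13 m and h_c = 6.13 × 0.848048 = 5.19853 m.
A = ½ × 1.8 × 2.19 = 1.971 m².
Resultant F = γ·h_c·A = 11.41884 × 5.19853 × 1.971 = 117.001 kN.
I_c = b·h³/36 = 1.8 × 2.19³/36 = 0.525173 m⁴.
Centre of pressure: y_p = y_c + I_c/(y_c·A) = 6.13 + 0.525173/(6.13 × 1.971) = 6.13 + 0.0434666 = 6.17347 m along the plane.
The resultant acts 0.73 + 0.0434666 = 0.773467 m (along the plate) below the hinge at the top edge, so the moment about the hinge is M = F × 0.773467 = 117.001 × 0.773467 = 90.4964 kN·m.
A normal force at the bottom, 2.19 m from the hinge, must supply this moment: P = 90.4964/2.19 = 41.3226 kN.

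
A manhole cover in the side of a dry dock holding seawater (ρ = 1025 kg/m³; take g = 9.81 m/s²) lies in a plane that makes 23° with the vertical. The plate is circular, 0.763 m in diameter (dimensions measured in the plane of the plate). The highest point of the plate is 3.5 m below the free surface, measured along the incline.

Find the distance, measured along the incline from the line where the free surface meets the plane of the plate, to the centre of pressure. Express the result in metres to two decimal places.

γ = ρg = 1025 × 9.81 / 1000 = 10.05525 kN/m³.
The plate makes 23° with the vertical, i.e. θ = 90° − 23° = 67° to the horizontal. Measuring y along the incline from the free-surface line, vertical depth h = y·sinθ with sinθ = 0.920505.
The centroid is at the centre, 0.3815 m below the top of the plate, so y_c = 3.5 + 0.3815 = 3.8815 m and h_c = 3.8815 × 0.920505 = 3.57294 m.
A = π(0.3815)² = 0.457234 m².
Resultant F = γ·h_c·A = 10.05525 × 3.57294 × 0.457234 = 16.427 kN.
I_c = πr⁴/4 = π × 0.3815⁴/4 = 0.0166367 m⁴.
Centre of pressure: y_p = y_c + I_c/(y_c·A) = 3.8815 + 0.0166367/(3.8815 × 0.457234) = 3.8815 + 0.00937409 = 3.89087 m along the plane.

y_p = 3.89 m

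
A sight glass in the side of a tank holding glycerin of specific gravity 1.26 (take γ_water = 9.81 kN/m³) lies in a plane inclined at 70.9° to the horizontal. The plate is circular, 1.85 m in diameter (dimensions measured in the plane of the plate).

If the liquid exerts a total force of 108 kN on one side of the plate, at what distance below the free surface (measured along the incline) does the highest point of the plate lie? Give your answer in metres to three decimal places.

y_top ≈ 2.515 m

γ = 1.26 × 9.81 = 12.3606 kN/m³.
A = π(0.925)² = 2.68803 m².
From F = γ·h_c·A, the centroid depth is h_c = 108/(12.3606 × 2.68803) = 3.2505 m.
Let θ = 70.9° be the plate's angle to the horizontal; measure y along the incline from where the plane meets the free surface. Vertical depth h = y·sinθ with sinθ = 0.944949.
Along the incline, y_c = h_c/sinθ = 3.2505/0.944949 = 3.43987 m.
The centroid is at the centre, 0.925 m below the top of the plate, so the highest point sits at y_top = 3.43987 − 0.925 = 2.51487 m along the incline.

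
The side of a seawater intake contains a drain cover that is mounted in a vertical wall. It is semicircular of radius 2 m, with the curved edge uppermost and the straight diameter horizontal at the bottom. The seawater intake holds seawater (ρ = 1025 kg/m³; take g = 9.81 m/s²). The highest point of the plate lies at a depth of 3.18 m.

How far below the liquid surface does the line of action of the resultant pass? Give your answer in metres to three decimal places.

γ = ρg = 1025 × 9.81 / 1000 = 10.05525 kN/m³.
The centroid lies 4r/(3π) = 0.848826 m above the diameter, so r − 4r/(3π) = 2 − 0.848826 = 1.15117 m below the topmost point, so the centroid depth is h_c = 3.18 + 1.15117 = 4.33117 m.
A = πr²/2 = π × 2²/2 = 6.28319 m².
Resultant F = γ·h_c·A = 10.05525 × 4.33117 × 6.28319 = 273.639 kN.
I_c = (π/8 − 8/(9π))·r⁴ = 0.109757 × 2⁴ = 1.75611 m⁴.
Centre of pressure: y_p = y_c + I_c/(y_c·A) = 4.33117 + 1.75611/(4.33117 × 6.28319) = 4.33117 + 0.0645307 = 4.3957 m along the plane.

h_p = 4.396 m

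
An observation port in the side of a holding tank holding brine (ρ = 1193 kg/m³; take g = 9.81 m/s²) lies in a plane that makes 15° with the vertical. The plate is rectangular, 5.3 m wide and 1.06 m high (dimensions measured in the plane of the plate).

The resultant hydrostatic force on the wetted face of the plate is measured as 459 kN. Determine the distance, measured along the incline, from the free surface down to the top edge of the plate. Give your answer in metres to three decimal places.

γ = ρg = 1193 × 9.81 / 1000 = 11.70333 kN/m³.
A = 5.3 × 1.06 = 5.618 m².
From F = γ·h_c·A, the centroid depth is h_c = 459/(11.70333 × 5.618) = 6.98106 m.
The plate makes 15° with the vertical, i.e. θ = 90° − 15° = 75° to the horizontal. Measuring y along the incline from the free-surface line, vertical depth h = y·sinθ with sinθ = 0.965926.
Along the incline, y_c = h_c/sinθ = 6.98106/0.965926 = 7.22732 m.
The centroid lies 1.06/2 = 0.53 m below the top edge, so the top edge sits at y_top = 7.22732 − 0.53 = 6.69732 m along the incline.

y_top ≈ 6.697 m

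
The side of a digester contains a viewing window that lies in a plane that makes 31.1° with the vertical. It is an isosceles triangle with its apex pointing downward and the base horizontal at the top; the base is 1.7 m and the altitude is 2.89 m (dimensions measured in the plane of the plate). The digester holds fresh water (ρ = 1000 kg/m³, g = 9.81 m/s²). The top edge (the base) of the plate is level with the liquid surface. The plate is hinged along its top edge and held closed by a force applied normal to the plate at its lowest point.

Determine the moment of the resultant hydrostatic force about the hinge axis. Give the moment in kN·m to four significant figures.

M ≈ 28.72 kN·m

γ = ρg = 1000 × 9.81 = 9810 N/m³ = 9.81 kN/m³.
The plate makes 31.1° with the vertical, i.e. θ = 90° − 31.1° = 58.9° to the horizontal. Measuring y along the incline from the free-surface line, vertical depth h = y·sinθ with sinθ = 0.856267.
With the apex down, the centroid sits h/3 = 2.89/3 = 0.963333 m below the base (the top edge), so y_c = 0.963333 m and h_c = 0.963333 × 0.856267 = 0.82487 m.
A = ½ × 1.7 × 2.89 = 2.4565 m².
Resultant F = γ·h_c·A = 9.81 × 0.82487 × 2.4565 = 19.8779 kN.
I_c = b·h³/36 = 1.7 × 2.89³/36 = 1.13983 m⁴.
Centre of pressure: y_p = y_c + I_c/(y_c·A) = 0.963333 + 1.13983/(0.963333 × 2.4565) = 0.963333 + 0.481667 = 1.445 m along the plane.
The resultant acts 0.963333 + 0.481667 = 1.445 m (along the plate) below the hinge at the top edge, so the moment about the hinge is M = F × 1.445 = 19.8779 × 1.445 = 28.7236 kN·m.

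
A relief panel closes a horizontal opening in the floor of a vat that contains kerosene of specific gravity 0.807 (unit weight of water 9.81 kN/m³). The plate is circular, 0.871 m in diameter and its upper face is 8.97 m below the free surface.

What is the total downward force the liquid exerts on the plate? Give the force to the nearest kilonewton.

F ≈ 42 kN

γ = 0.807 × 9.81 = 7.91667 kN/m³.
The plate is horizontal, so pressure is uniform at p = γ·h = 7.91667 × 8.97 = 71.0125 kN/m².
A = π(0.4355)² = 0.595835 m².
F = p·A = 71.0125 × 0.595835 = 42.3117 kN.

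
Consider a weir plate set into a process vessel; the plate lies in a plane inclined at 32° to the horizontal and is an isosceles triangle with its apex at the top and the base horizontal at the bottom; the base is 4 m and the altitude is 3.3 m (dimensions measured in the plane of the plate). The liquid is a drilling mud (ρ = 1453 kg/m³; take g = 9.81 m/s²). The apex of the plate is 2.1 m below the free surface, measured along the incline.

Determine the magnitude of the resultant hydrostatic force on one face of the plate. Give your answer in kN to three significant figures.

γ = ρg = 1453 × 9.81 / 1000 = 14.25393 kN/m³.
Let θ = 32° be the plate's angle to the horizontal; measure y along the incline from where the plane meets the free surface. Vertical depth h = y·sinθ with sinθ = 0.529919.
With the apex up, the centroid sits 2h/3 = 2 × 3.3/3 = 2.2 m below the apex, so y_c = 2.1 + 2.2 = 4.3 m and h_c = 4.3 × 0.529919 = 2.27865 m.
A = ½ × 4 × 3.3 = 6.6 m².
Resultant F = γ·h_c·A = 14.25393 × 2.27865 × 6.6 = 214.366 kN.

F ≈ 214 kN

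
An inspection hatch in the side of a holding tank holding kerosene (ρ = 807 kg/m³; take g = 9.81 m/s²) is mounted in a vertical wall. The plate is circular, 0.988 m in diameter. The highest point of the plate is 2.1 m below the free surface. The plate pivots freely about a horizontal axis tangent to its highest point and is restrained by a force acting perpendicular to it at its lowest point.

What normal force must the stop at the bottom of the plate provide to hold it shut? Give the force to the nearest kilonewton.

γ = ρg = 807 × 9.81 / 1000 = 7.91667 kN/m³.
The centroid is at the centre, 0.494 m below the top of the plate, so the centroid depth is h_c = 2.1 + 0.494 = 2.594 m.
A = π(0.494)² = 0.766662 m².
Resultant F = γ·h_c·A = 7.91667 × 2.594 × 0.766662 = 15.744 kN.
I_c = πr⁴/4 = π × 0.494⁴/4 = 0.0467733 m⁴.
Centre of pressure: y_p = y_c + I_c/(y_c·A) = 2.594 + 0.0467733/(2.594 × 0.766662) = 2.594 + 0.0235193 = 2.61752 m along the plane.
The resultant acts 0.494 + 0.0235193 = 0.517519 m (along the plate) below the hinge at the top edge, so the moment about the hinge is M = F × 0.517519 = 15.744 × 0.517519 = 8.14782 kN·m.
A normal force at the bottom, 0.988 m from the hinge, must supply this moment: P = 8.14782/0.988 = 8.24678 kN.

P ≈ 8 kN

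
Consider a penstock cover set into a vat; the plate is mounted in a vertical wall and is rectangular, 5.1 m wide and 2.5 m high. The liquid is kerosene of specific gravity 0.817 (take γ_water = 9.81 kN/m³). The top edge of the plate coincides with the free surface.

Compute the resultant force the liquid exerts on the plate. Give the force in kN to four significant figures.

γ = 0.817 × 9.81 = 8.01477 kN/m³.
The centroid lies 2.5/2 = 1.25 m below the top edge, so the centroid depth is h_c = 1.25 m.
A = 5.1 × 2.5 = 12.75 m².
Resultant F = γ·h_c·A = 8.01477 × 1.25 × 12.75 = 127.735 kN.

F ≈ 127.7 kN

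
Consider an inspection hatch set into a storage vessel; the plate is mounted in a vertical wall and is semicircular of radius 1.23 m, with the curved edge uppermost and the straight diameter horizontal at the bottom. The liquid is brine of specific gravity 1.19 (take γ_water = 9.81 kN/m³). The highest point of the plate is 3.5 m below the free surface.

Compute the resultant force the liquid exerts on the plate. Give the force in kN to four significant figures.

γ = 1.19 × 9.81 = 11.6739 kN/m³.
The centroid lies 4r/(3π) = 0.522028 m above the diameter, so r − 4r/(3π) = 1.23 − 0.522028 = 0.707972 m below the topmost point, so the centroid depth is h_c = 3.5 + 0.707972 = 4.20797 m.
A = πr²/2 = π × 1.23²/2 = 2.37646 m².
Resultant F = γ·h_c·A = 11.6739 × 4.20797 × 2.37646 = 116.74 kN.

F ≈ 116.7 kN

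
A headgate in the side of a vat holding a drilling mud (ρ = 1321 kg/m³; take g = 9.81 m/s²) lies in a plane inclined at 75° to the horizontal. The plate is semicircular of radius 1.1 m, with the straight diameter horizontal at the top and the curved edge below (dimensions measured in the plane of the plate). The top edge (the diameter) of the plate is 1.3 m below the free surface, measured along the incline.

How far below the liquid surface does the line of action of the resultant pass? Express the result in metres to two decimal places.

γ = ρg = 1321 × 9.81 / 1000 = 12.95901 kN/m³.
Let θ = 75° be the plate's angle to the horizontal; measure y along the incline from where the plane meets the free surface. Vertical depth h = y·sinθ with sinθ = 0.965926.
The centroid of a semicircle lies 4r/(3π) = 0.466854 m from the diameter, here below the top edge, so y_c = 1.3 + 0.466854 = 1.76685 m and h_c = 1.76685 × 0.965926 = 1.70665 m.
A = πr²/2 = π × 1.1²/2 = 1.90066 m².
Resultant F = γ·h_c·A = 12.95901 × 1.70665 × 1.90066 = 42.0359 kN.
I_c = (π/8 − 8/(9π))·r⁴ = 0.109757 × 1.1⁴ = 0.160695 m⁴.
Centre of pressure: y_p = y_c + I_c/(y_c·A) = 1.76685 + 0.160695/(1.76685 × 1.90066) = 1.76685 + 0.0478518 = 1.8147 m along the plane.
Vertically, h_p = y_p·sinθ = 1.8147 × 0.965926 = 1.75287 m.

h_p = 1.75 m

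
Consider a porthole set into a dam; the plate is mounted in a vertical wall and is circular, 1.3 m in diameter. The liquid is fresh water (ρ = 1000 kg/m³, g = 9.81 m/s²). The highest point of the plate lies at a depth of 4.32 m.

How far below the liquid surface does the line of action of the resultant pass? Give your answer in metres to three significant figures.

h_p = 4.99 m

γ = ρg = 1000 × 9.81 = 9810 N/m³ = 9.81 kN/m³.
The centroid is at the centre, 0.65 m below the top of the plate, so the centroid depth is h_c = 4.32 + 0.65 = 4.97 m.
A = π(0.65)² = 1.32732 m².
Resultant F = γ·h_c·A = 9.81 × 4.97 × 1.32732 = 64.7144 kN.
I_c = πr⁴/4 = π × 0.65⁴/4 = 0.140198 m⁴.
Centre of pressure: y_p = y_c + I_c/(y_c·A) = 4.97 + 0.140198/(4.97 × 1.32732) = 4.97 + 0.0212525 = 4.99125 m along the plane.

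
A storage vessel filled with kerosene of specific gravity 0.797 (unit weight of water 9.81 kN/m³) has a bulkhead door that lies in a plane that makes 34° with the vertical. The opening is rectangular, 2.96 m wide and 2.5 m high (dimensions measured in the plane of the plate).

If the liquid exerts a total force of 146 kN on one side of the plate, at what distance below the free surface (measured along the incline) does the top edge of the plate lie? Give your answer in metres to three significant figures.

γ = 0.797 × 9.81 = 7.81857 kN/m³.
A = 2.96 × 2.5 = 7.4 m².
From F = γ·h_c·A, the centroid depth is h_c = 146/(7.81857 × 7.4) = 2.52344 m.
The plate makes 34° with the vertical, i.e. θ = 90° − 34° = 56° to the horizontal. Measuring y along the incline from the free-surface line, vertical depth h = y·sinθ with sinθ = 0.829038.
Along the incline, y_c = h_c/sinθ = 2.52344/0.829038 = 3.04382 m.
The centroid lies 2.5/2 = 1.25 m below the top edge, so the top edge sits at y_top = 3.04382 − 1.25 = 1.79382 m along the incline.

y_top ≈ 1.79 m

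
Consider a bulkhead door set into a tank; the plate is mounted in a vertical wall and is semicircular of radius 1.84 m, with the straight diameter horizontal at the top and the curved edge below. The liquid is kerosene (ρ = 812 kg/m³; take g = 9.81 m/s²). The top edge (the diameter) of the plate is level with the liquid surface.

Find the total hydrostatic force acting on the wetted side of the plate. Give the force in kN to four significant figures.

F ≈ 33.08 kN

γ = ρg = 812 × 9.81 / 1000 = 7.96572 kN/m³.
The centroid of a semicircle lies 4r/(3π) = 0.78092 m from the diameter, here below the top edge, so the centroid depth is h_c = 0.78092 m.
A = πr²/2 = π × 1.84²/2 = 5.31809 m².
Resultant F = γ·h_c·A = 7.96572 × 0.78092 × 5.31809 = 33.0817 kN.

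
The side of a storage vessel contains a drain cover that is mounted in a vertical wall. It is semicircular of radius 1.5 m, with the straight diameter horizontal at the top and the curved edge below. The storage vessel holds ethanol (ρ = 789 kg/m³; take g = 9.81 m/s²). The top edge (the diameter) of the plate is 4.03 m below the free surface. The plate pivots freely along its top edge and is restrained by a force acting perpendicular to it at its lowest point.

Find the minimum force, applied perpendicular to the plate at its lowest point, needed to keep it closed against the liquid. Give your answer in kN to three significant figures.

P ≈ 57.0 kN

γ = ρg = 789 × 9.81 / 1000 = 7.74009 kN/m³.
The centroid of a semicircle lies 4r/(3π) = 0.63662 m from the diameter, here below the top edge, so the centroid depth is h_c = 4.03 + 0.63662 = 4.66662 m.
A = πr²/2 = π × 1.5²/2 = 3.53429 m².
Resultant F = γ·h_c·A = 7.74009 × 4.66662 × 3.53429 = 127.659 kN.
I_c = (π/8 − 8/(9π))·r⁴ = 0.109757 × 1.5⁴ = 0.555645 m⁴.
Centre of pressure: y_p = y_c + I_c/(y_c·A) = 4.66662 + 0.555645/(4.66662 × 3.53429) = 4.66662 + 0.0336894 = 4.70031 m along the plane.
The resultant acts 0.63662 + 0.0336894 = 0.670309 m (along the plate) below the hinge at the top edge, so the moment about the hinge is M = F × 0.670309 = 127.659 × 0.670309 = 85.571 kN·m.
A normal force at the bottom, 1.5 m from the hinge, must supply this moment: P = 85.571/1.5 = 57.0473 kN.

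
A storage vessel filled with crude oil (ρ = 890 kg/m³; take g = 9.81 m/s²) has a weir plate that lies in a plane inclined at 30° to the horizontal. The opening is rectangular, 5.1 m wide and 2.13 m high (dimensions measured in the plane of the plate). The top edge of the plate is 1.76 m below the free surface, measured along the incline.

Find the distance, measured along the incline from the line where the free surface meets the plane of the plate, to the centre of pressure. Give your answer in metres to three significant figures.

y_p = 2.96 m

γ = ρg = 890 × 9.81 / 1000 = 8.7309 kN/m³.
Let θ = 30° be the plate's angle to the horizontal; measure y along the incline from where the plane meets the free surface. Vertical depth h = y·sinθ with sinθ = 0.500000.
The centroid lies 2.13/2 = 1.065 m below the top edge, so y_c = 1.76 + 1.065 = 2.825 m and h_c = 2.825 × 0.500000 = 1.4125 m.
A = 5.1 × 2.13 = 10.863 m².
Resultant F = γ·h_c·A = 8.7309 × 1.4125 × 10.863 = 133.967 kN.
I_c = b·h³/12 = 5.1 × 2.13³/12 = 4.10703 m⁴.
Centre of pressure: y_p = y_c + I_c/(y_c·A) = 2.825 + 4.10703/(2.825 × 10.863) = 2.825 + 0.133832 = 2.95883 m along the plane.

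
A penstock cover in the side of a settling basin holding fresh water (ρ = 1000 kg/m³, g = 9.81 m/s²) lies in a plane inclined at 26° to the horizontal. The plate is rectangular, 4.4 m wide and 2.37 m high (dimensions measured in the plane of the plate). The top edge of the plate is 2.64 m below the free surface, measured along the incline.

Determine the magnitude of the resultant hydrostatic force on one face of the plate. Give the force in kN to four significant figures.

γ = ρg = 1000 × 9.81 = 9810 N/m³ = 9.81 kN/m³.
Let θ = 26° be the plate's angle to the horizontal; measure y along the incline from where the plane meets the free surface. Vertical depth h = y·sinθ with sinθ = 0.438371.
The centroid lies 2.37/2 = 1.185 m below the top edge, so y_c = 2.64 + 1.185 = 3.825 m and h_c = 3.825 × 0.438371 = 1.67677 m.
A = 4.4 × 2.37 = 10.428 m².
Resultant F = γ·h_c·A = 9.81 × 1.67677 × 10.428 = 171.531 kN.

F ≈ 171.5 kN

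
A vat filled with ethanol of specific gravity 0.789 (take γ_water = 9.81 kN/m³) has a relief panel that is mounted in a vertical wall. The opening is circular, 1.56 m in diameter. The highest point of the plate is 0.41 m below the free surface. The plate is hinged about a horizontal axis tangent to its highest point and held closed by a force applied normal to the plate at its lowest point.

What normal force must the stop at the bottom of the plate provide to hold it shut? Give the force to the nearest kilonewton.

P ≈ 10 kN

γ = 0.789 × 9.81 = 7.74009 kN/m³.
The centroid is at the centre, 0.78 m below the top of the plate, so the centroid depth is h_c = 0.41 + 0.78 = 1.19 m.
A = π(0.78)² = 1.91134 m².
Resultant F = γ·h_c·A = 7.74009 × 1.19 × 1.91134 = 17.6048 kN.
I_c = πr⁴/4 = π × 0.78⁴/4 = 0.290716 m⁴.
Centre of pressure: y_p = y_c + I_c/(y_c·A) = 1.19 + 0.290716/(1.19 × 1.91134) = 1.19 + 0.127816 = 1.31782 m along the plane.
The resultant acts 0.78 + 0.127816 = 0.907816 m (along the plate) below the hinge at the top edge, so the moment about the hinge is M = F × 0.907816 = 17.6048 × 0.907816 = 15.9819 kN·m.
A normal force at the bottom, 1.56 m from the hinge, must supply this moment: P = 15.9819/1.56 = 10.2448 kN.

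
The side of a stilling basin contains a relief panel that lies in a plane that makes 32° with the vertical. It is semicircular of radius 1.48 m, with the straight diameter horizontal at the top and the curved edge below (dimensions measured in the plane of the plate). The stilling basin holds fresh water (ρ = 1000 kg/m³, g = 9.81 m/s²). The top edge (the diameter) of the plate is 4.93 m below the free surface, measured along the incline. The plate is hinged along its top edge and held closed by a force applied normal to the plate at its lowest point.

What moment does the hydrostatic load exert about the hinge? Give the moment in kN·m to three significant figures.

M ≈ 104 kN·m

γ = ρg = 1000 × 9.81 = 9810 N/m³ = 9.81 kN/m³.
The plate makes 32° with the vertical, i.e. θ = 90° − 32° = 58° to the horizontal. Measuring y along the incline from the free-surface line, vertical depth h = y·sinθ with sinθ = 0.848048.
The centroid of a semicircle lies 4r/(3π) = 0.628132 m from the diameter, here below the top edge, so y_c = 4.93 + 0.628132 = 5.55813 m and h_c = 5.55813 × 0.848048 = 4.71356 m.
A = πr²/2 = π × 1.48²/2 = 3.44067 m².
Resultant F = γ·h_c·A = 9.81 × 4.71356 × 3.44067 = 159.097 kN.
I_c = (π/8 − 8/(9π))·r⁴ = 0.109757 × 1.48⁴ = 0.526598 m⁴.
Centre of pressure: y_p = y_c + I_c/(y_c·A) = 5.55813 + 0.526598/(5.55813 × 3.44067) = 5.55813 + 0.0275364 = 5.58567 m along the plane.
The resultant acts 0.628132 + 0.0275364 = 0.655668 m (along the plate) below the hinge at the top edge, so the moment about the hinge is M = F × 0.655668 = 159.097 × 0.655668 = 104.315 kN·m.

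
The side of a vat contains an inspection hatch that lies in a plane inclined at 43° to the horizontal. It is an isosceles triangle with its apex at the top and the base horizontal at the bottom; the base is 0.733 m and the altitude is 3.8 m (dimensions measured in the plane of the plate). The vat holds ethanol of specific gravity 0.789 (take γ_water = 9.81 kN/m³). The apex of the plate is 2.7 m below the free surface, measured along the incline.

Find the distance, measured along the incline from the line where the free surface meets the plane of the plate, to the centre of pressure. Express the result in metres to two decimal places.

γ = 0.789 × 9.81 = 7.74009 kN/m³.
Let θ = 43° be the plate's angle to the horizontal; measure y along the incline from where the plane meets the free surface. Vertical depth h = y·sinθ with sinθ = 0.681998.
With the apex up, the centroid sits 2h/3 = 2 × 3.8/3 = 2.53333 m below the apex, so y_c = 2.7 + 2.53333 = 5.23333 m and h_c = 5.23333 × 0.681998 = 3.56912 m.
A = ½ × 0.733 × 3.8 = 1.3927 m².
Resultant F = γ·h_c·A = 7.74009 × 3.56912 × 1.3927 = 38.4738 kN.
I_c = b·h³/36 = 0.733 × 3.8³/36 = 1.11725 m⁴.
Centre of pressure: y_p = y_c + I_c/(y_c·A) = 5.23333 + 1.11725/(5.23333 × 1.3927) = 5.23333 + 0.15329 = 5.38662 m along the plane.

y_p = 5.39 m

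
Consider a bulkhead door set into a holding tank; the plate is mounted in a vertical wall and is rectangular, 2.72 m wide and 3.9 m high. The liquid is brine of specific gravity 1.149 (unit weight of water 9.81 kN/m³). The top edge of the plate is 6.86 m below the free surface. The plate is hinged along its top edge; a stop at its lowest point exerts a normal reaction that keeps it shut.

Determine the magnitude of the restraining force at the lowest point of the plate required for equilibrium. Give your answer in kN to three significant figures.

P ≈ 566 kN

γ = 1.149 × 9.81 = 11.27169 kN/m³.
The centroid lies 3.9/2 = 1.95 m below the top edge, so the centroid depth is h_c = 6.86 + 1.95 = 8.81 m.
A = 2.72 × 3.9 = 10.608 m².
Resultant F = γ·h_c·A = 11.27169 × 8.81 × 10.608 = 1053.41 kN.
I_c = b·h³/12 = 2.72 × 3.9³/12 = 13.4456 m⁴.
Centre of pressure: y_p = y_c + I_c/(y_c·A) = 8.81 + 13.4456/(8.81 × 10.608) = 8.81 + 0.14387 = 8.95387 m along the plane.
The resultant acts 1.95 + 0.14387 = 2.09387 m (along the plate) below the hinge at the top edge, so the moment about the hinge is M = F × 2.09387 = 1053.41 × 2.09387 = 2205.7 kN·m.
A normal force at the bottom, 3.9 m from the hinge, must supply this moment: P = 2205.7/3.9 = 565.564 kN.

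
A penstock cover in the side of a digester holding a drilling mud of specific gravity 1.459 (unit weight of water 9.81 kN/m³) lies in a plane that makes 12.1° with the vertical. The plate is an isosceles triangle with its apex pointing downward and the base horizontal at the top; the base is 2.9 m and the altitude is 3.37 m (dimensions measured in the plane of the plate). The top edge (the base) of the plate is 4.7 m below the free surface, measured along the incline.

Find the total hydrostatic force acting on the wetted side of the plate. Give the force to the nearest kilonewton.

F ≈ 398 kN

γ = 1.459 × 9.81 = 14.31279 kN/m³.
The plate makes 12.1° with the vertical, i.e. θ = 90° − 12.1° = 77.9° to the horizontal. Measuring y along the incline from the free-surface line, vertical depth h = y·sinθ with sinθ = 0.977783.
With the apex down, the centroid sits h/3 = 3.37/3 = 1.12333 m below the base (the top edge), so y_c = 4.7 + 1.12333 = 5.82333 m and h_c = 5.82333 × 0.977783 = 5.69395 m.
A = ½ × 2.9 × 3.37 = 4.8865 m².
Resultant F = γ·h_c·A = 14.31279 × 5.69395 × 4.8865 = 398.232 kN.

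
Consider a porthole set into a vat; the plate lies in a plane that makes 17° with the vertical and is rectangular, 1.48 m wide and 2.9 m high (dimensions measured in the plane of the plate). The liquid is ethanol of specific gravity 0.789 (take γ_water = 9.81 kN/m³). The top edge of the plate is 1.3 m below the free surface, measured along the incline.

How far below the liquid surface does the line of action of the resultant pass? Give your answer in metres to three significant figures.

h_p = 2.87 m

γ = 0.789 × 9.81 = 7.74009 kN/m³.
The plate makes 17° with the vertical, i.e. θ = 90° − 17° = 73° to the horizontal. Measuring y along the incline from the free-surface line, vertical depth h = y·sinθ with sinθ = 0.956305.
The centroid lies 2.9/2 = 1.45 m below the top edge, so y_c = 1.3 + 1.45 = 2.75 m and h_c = 2.75 × 0.956305 = 2.62984 m.
A = 1.48 × 2.9 = 4.292 m².
Resultant F = γ·h_c·A = 7.74009 × 2.62984 × 4.292 = 87.3645 kN.
I_c = b·h³/12 = 1.48 × 2.9³/12 = 3.00798 m⁴.
Centre of pressure: y_p = y_c + I_c/(y_c·A) = 2.75 + 3.00798/(2.75 × 4.292) = 2.75 + 0.254849 = 3.00485 m along the plane.
Vertically, h_p = y_p·sinθ = 3.00485 × 0.956305 = 2.87355 m.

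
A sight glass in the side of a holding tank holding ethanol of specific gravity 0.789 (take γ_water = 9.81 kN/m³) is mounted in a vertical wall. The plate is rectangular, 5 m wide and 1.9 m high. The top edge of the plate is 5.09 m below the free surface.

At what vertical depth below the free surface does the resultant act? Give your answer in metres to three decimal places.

γ = 0.789 × 9.81 = 7.74009 kN/m³.
The centroid lies 1.9/2 = 0.95 m below the top edge, so the centroid depth is h_c = 5.09 + 0.95 = 6.04 m.
A = 5 × 1.9 = 9.5 m².
Resultant F = γ·h_c·A = 7.74009 × 6.04 × 9.5 = 444.126 kN.
I_c = b·h³/12 = 5 × 1.9³/12 = 2.85792 m⁴.
Centre of pressure: y_p = y_c + I_c/(y_c·A) = 6.04 + 2.85792/(6.04 × 9.5) = 6.04 + 0.0498069 = 6.08981 m along the plane.

h_p = 6.090 m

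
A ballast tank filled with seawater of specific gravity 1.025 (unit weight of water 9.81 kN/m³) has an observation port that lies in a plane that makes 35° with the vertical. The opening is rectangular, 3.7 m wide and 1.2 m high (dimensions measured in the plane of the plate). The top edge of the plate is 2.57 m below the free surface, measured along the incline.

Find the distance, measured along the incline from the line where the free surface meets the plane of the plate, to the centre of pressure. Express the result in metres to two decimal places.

y_p = 3.21 m

γ = 1.025 × 9.81 = 10.05525 kN/m³.
The plate makes 35° with the vertical, i.e. θ = 90° − 35° = 55° to the horizontal. Measuring y along the incline from the free-surface line, vertical depth h = y·sinθ with sinθ = 0.819152.
The centroid lies 1.2/2 = 0.6 m below the top edge, so y_c = 2.57 + 0.6 = 3.17 m and h_c = 3.17 × 0.819152 = 2.59671 m.
A = 3.7 × 1.2 = 4.44 m².
Resultant F = γ·h_c·A = 10.05525 × 2.59671 × 4.44 = 115.931 kN.
I_c = b·h³/12 = 3.7 × 1.2³/12 = 0.5328 m⁴.
Centre of pressure: y_p = y_c + I_c/(y_c·A) = 3.17 + 0.5328/(3.17 × 4.44) = 3.17 + 0.0378549 = 3.20785 m along the plane.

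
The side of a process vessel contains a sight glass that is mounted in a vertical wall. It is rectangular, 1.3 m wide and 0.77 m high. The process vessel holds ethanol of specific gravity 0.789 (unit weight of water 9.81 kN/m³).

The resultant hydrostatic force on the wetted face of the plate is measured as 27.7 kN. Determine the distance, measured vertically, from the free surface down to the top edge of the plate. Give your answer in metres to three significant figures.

γ = 0.789 × 9.81 = 7.74009 kN/m³.
A = 1.3 × 0.77 = 1.001 m².
From F = γ·h_c·A, the centroid depth is h_c = 27.7/(7.74009 × 1.001) = 3.57519 m.
The centroid lies 0.77/2 = 0.385 m below the top edge, so the top edge sits at h_top = 3.57519 − 0.385 = 3.19019 m below the surface.

d_top ≈ 3.19 m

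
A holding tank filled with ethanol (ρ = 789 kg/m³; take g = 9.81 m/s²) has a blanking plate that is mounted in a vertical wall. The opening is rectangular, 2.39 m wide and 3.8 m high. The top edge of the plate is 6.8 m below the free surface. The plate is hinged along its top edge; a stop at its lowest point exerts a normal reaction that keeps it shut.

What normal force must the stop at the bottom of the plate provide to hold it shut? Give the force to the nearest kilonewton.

γ = ρg = 789 × 9.81 / 1000 = 7.74009 kN/m³.
The centroid lies 3.8/2 = 1.9 m below the top edge, so the centroid depth is h_c = 6.8 + 1.9 = 8.7 m.
A = 2.39 × 3.8 = 9.082 m².
Resultant F = γ·h_c·A = 7.74009 × 8.7 × 9.082 = 611.571 kN.
I_c = b·h³/12 = 2.39 × 3.8³/12 = 10.9287 m⁴.
Centre of pressure: y_p = y_c + I_c/(y_c·A) = 8.7 + 10.9287/(8.7 × 9.082) = 8.7 + 0.138315 = 8.83831 m along the plane.
The resultant acts 1.9 + 0.138315 = 2.03831 m (along the plate) below the hinge at the top edge, so the moment about the hinge is M = F × 2.03831 = 611.571 × 2.03831 = 1246.57 kN·m.
A normal force at the bottom, 3.8 m from the hinge, must supply this moment: P = 1246.57/3.8 = 328.045 kN.

P ≈ 328 kN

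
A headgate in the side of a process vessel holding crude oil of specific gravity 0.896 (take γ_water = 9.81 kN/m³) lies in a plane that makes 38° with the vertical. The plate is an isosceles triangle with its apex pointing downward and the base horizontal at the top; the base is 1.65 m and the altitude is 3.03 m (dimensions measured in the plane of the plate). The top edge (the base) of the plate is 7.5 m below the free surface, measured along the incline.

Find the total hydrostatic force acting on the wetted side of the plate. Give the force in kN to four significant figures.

F ≈ 147.3 kN

γ = 0.896 × 9.81 = 8.78976 kN/m³.
The plate makes 38° with the vertical, i.e. θ = 90° − 38° = 52° to the horizontal. Measuring y along the incline from the free-surface line, vertical depth h = y·sinθ with sinθ = 0.788011.
With the apex down, the centroid sits h/3 = 3.03/3 = 1.01 m below the base (the top edge), so y_c = 7.5 + 1.01 = 8.51 m and h_c = 8.51 × 0.788011 = 6.70597 m.
A = ½ × 1.65 × 3.03 = 2.49975 m².
Resultant F = γ·h_c·A = 8.78976 × 6.70597 × 2.49975 = 147.345 kN.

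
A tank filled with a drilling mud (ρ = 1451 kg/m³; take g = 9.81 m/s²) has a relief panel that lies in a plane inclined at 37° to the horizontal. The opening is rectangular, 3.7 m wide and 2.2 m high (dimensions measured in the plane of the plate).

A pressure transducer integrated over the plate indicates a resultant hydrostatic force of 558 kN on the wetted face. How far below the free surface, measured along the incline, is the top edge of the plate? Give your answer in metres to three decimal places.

y_top ≈ 6.902 m

γ = ρg = 1451 × 9.81 / 1000 = 14.23431 kN/m³.
A = 3.7 × 2.2 = 8.14 m².
From F = γ·h_c·A, the centroid depth is h_c = 558/(14.23431 × 8.14) = 4.81585 m.
Let θ = 37° be the plate's angle to the horizontal; measure y along the incline from where the plane meets the free surface. Vertical depth h = y·sinθ with sinθ = 0.601815.
Along the incline, y_c = h_c/sinθ = 4.81585/0.601815 = 8.00221 m.
The centroid lies 2.2/2 = 1.1 m below the top edge, so the top edge sits at y_top = 8.00221 − 1.1 = 6.90221 m along the incline.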